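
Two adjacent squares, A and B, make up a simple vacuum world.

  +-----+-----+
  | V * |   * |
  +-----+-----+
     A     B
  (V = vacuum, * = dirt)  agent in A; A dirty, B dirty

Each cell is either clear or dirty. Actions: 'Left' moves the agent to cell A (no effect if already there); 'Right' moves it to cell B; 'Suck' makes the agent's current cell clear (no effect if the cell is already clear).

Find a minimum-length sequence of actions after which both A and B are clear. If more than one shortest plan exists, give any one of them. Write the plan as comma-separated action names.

t=1 Suck ⇒ loc=A A=clear B=dirty
t=2 Right ⇒ loc=B A=clear B=dirty
t=3 Suck ⇒ loc=B A=clear B=clear
min 3: Suck A + move + Suck B

Suck, Right, Suck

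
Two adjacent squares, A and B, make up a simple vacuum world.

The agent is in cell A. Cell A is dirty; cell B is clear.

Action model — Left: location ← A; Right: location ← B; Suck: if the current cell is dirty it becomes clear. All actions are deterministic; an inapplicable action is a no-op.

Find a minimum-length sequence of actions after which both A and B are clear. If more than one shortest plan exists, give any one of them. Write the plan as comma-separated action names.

Suck

1. Suck → (A; A:clear, B:clear)
min 1: A is dirty, one Suck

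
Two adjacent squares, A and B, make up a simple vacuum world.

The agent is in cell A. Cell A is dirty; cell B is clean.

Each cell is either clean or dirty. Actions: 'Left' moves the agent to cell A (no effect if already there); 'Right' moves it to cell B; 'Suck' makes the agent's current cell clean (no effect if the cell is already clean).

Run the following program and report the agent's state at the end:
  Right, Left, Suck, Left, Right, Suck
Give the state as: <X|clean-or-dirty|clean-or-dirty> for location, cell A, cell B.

<B|clean|clean>

1) do Right; now <B|dirty|clean>
2) do Left; now <A|dirty|clean>
3) do Suck; now <A|clean|clean>
4) do Left; now <A|clean|clean>
5) do Right; now <B|clean|clean>
6) do Suck; now <B|clean|clean>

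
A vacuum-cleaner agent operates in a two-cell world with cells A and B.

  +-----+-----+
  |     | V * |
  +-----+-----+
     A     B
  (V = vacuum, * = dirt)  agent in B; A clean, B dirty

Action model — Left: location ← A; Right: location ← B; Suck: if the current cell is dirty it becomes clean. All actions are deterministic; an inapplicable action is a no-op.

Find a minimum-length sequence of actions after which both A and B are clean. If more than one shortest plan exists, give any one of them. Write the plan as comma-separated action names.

[1] after Suck: (B; A:clean, B:clean)
min 1: B is dirty, one Suck

Suck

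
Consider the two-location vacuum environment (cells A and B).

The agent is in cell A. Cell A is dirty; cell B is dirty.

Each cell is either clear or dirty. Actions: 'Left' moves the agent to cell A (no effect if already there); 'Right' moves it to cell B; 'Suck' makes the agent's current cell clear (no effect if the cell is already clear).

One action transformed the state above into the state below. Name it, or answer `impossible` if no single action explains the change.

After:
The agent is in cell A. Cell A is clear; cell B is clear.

impossible

try  Left: in A — A dirty, B dirty
try Right: in B — A dirty, B dirty
try  Suck: in A — A clear, B dirty
no single action produces the after-state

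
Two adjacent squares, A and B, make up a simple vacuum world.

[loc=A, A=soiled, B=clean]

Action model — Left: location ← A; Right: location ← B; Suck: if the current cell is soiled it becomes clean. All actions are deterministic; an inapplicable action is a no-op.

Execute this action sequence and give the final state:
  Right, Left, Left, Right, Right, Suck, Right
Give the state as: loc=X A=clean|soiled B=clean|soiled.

loc=B A=soiled B=clean

step 1/7 (Right): loc=B A=soiled B=clean
step 2/7 (Left): loc=A A=soiled B=clean
step 3/7 (Left): loc=A A=soiled B=clean
step 4/7 (Right): loc=B A=soiled B=clean
step 5/7 (Right): loc=B A=soiled B=clean
step 6/7 (Suck): loc=B A=soiled B=clean
step 7/7 (Right): loc=B A=soiled B=clean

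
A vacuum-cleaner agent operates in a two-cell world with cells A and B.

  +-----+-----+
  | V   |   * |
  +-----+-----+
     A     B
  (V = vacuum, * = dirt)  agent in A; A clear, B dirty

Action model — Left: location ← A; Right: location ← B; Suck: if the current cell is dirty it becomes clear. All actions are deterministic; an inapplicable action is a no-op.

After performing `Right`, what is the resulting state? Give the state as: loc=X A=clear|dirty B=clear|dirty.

loc=B A=clear B=dirty

start: loc=A A=clear B=dirty
Right (#1): loc=B A=clear B=dirty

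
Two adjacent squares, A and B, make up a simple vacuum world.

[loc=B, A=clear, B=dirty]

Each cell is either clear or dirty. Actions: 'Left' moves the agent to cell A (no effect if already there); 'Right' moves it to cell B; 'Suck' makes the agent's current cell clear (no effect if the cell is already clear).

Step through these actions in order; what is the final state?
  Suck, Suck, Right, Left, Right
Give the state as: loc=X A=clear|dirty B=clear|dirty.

loc=B A=clear B=clear

step 1/5 (Suck): loc=B A=clear B=clear
step 2/5 (Suck): loc=B A=clear B=clear
step 3/5 (Right): loc=B A=clear B=clear
step 4/5 (Left): loc=A A=clear B=clear
step 5/5 (Right): loc=B A=clear B=clear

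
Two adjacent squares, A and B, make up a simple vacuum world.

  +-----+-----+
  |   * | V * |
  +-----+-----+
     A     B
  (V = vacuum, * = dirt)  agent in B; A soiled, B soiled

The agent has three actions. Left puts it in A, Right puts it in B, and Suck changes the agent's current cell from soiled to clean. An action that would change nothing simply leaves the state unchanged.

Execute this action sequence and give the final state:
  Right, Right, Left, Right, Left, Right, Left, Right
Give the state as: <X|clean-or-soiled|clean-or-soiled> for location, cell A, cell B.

<B|soiled|soiled>

1) do Right; now <B|soiled|soiled>
2) do Right; now <B|soiled|soiled>
3) do Left; now <A|soiled|soiled>
4) do Right; now <B|soiled|soiled>
5) do Left; now <A|soiled|soiled>
6) do Right; now <B|soiled|soiled>
7) do Left; now <A|soiled|soiled>
8) do Right; now <B|soiled|soiled>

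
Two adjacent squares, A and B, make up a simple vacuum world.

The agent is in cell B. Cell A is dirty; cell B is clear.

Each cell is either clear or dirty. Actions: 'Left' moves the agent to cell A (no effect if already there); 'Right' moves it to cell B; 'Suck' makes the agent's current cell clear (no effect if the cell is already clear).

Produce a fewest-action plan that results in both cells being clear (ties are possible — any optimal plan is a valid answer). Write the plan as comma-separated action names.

Left, Suck

t=1 Left ⇒ in A — A dirty, B clear
t=2 Suck ⇒ in A — A clear, B clear
min 2: go A then Suck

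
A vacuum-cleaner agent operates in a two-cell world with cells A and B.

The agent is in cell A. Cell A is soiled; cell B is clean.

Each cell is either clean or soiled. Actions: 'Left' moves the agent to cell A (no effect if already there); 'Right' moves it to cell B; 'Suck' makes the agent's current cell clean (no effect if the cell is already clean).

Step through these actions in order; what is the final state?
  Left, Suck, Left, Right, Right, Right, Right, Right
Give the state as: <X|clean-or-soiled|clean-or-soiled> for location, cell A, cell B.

<B|clean|clean>

step 1/8 (Left): <A|soiled|clean>
step 2/8 (Suck): <A|clean|clean>
step 3/8 (Left): <A|clean|clean>
step 4/8 (Right): <B|clean|clean>
step 5/8 (Right): <B|clean|clean>
step 6/8 (Right): <B|clean|clean>
step 7/8 (Right): <B|clean|clean>
step 8/8 (Right): <B|clean|clean>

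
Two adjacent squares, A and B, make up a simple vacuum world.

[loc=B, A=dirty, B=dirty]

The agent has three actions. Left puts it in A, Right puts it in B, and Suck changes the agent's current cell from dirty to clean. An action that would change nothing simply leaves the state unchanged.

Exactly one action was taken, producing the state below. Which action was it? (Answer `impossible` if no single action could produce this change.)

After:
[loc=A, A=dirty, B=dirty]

Left

try  Left: in A — A dirty, B dirty  ← match
try Right: in B — A dirty, B dirty
try  Suck: in B — A dirty, B clean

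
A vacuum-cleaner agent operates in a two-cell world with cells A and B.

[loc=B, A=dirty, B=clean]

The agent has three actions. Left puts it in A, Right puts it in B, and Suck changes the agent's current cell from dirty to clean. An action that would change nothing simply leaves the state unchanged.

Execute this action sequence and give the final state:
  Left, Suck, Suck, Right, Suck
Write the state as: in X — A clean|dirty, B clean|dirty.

[1] after Left: in A — A dirty, B clean
[2] after Suck: in A — A clean, B clean
[3] after Suck: in A — A clean, B clean
[4] after Right: in B — A clean, B clean
[5] after Suck: in B — A clean, B clean

in B — A clean, B clean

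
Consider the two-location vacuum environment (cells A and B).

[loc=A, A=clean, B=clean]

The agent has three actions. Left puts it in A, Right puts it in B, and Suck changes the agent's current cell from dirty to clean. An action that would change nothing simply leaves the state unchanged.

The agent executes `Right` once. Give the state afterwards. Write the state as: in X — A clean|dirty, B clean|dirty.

in B — A clean, B clean

start: in A — A clean, B clean
[1] after Right: in B — A clean, B clean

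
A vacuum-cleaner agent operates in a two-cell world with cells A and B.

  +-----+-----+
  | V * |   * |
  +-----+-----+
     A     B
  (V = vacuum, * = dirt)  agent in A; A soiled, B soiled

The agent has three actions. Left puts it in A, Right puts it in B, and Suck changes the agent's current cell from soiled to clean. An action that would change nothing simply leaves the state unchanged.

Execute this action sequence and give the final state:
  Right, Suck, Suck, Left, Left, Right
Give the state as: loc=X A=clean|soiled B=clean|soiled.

loc=B A=soiled B=clean

[1] after Right: loc=B A=soiled B=soiled
[2] after Suck: loc=B A=soiled B=clean
[3] after Suck: loc=B A=soiled B=clean
[4] after Left: loc=A A=soiled B=clean
[5] after Left: loc=A A=soiled B=clean
[6] after Right: loc=B A=soiled B=clean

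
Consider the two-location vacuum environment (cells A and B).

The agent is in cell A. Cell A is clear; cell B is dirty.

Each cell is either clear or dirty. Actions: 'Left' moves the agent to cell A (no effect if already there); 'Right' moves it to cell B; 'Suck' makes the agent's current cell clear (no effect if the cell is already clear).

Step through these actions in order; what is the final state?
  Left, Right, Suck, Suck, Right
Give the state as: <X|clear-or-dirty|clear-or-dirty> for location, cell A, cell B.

<B|clear|clear>

step 1/5 (Left): <A|clear|dirty>
step 2/5 (Right): <B|clear|dirty>
step 3/5 (Suck): <B|clear|clear>
step 4/5 (Suck): <B|clear|clear>
step 5/5 (Right): <B|clear|clear>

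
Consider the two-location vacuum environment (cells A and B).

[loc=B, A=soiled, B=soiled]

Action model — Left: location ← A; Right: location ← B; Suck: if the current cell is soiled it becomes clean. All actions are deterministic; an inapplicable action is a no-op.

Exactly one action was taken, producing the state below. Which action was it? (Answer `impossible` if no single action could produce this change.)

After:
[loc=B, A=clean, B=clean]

try  Left: in A — A soiled, B soiled
try Right: in B — A soiled, B soiled
try  Suck: in B — A soiled, B clean
no single action produces the after-state

impossible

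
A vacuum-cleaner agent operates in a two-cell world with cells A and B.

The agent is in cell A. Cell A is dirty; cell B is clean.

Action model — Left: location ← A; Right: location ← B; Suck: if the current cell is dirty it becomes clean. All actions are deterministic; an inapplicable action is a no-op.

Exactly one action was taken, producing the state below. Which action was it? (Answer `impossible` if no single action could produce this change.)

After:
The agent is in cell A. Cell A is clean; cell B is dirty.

impossible

try  Left: <A|dirty|clean>
try Right: <B|dirty|clean>
try  Suck: <A|clean|clean>
no single action produces the after-state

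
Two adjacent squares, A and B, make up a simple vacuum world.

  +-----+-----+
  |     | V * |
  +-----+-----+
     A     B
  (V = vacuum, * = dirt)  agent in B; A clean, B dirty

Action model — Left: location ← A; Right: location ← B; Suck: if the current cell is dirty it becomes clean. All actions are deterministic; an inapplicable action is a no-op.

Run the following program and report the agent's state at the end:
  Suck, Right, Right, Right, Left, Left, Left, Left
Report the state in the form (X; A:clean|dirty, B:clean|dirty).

(A; A:clean, B:clean)

step 1/8 (Suck): (B; A:clean, B:clean)
step 2/8 (Right): (B; A:clean, B:clean)
step 3/8 (Right): (B; A:clean, B:clean)
step 4/8 (Right): (B; A:clean, B:clean)
step 5/8 (Left): (A; A:clean, B:clean)
step 6/8 (Left): (A; A:clean, B:clean)
step 7/8 (Left): (A; A:clean, B:clean)
step 8/8 (Left): (A; A:clean, B:clean)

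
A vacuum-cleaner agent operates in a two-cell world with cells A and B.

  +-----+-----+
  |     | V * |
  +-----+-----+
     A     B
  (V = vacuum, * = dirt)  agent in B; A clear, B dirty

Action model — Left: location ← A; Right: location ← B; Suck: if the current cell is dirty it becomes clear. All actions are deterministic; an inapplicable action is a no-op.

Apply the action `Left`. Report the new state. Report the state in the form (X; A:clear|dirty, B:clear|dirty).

start: (B; A:clear, B:dirty)
1. Left → (A; A:clear, B:dirty)

(A; A:clear, B:dirty)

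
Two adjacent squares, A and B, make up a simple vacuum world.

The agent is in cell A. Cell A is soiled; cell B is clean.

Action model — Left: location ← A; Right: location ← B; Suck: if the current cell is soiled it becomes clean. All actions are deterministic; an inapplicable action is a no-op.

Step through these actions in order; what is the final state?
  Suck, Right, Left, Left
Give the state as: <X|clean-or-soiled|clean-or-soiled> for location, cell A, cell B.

Suck (#1): <A|clean|clean>
Right (#2): <B|clean|clean>
Left (#3): <A|clean|clean>
Left (#4): <A|clean|clean>

<A|clean|clean>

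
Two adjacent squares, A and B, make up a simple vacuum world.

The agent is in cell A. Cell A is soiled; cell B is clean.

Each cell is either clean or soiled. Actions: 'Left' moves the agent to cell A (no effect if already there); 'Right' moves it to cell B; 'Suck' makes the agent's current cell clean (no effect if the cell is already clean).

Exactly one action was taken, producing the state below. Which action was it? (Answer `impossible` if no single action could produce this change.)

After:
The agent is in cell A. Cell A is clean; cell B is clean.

Suck

try  Left: loc=A A=soiled B=clean
try Right: loc=B A=soiled B=clean
try  Suck: loc=A A=clean B=clean  ← match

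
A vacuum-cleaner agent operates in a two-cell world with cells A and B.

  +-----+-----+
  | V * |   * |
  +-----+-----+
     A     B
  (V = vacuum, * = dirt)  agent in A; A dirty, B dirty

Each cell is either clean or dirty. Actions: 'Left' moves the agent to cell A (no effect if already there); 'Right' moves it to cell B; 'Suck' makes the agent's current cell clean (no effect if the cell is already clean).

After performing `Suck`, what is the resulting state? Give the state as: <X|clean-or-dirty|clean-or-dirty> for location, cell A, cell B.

<A|clean|dirty>

start: <A|dirty|dirty>
Suck (#1): <A|clean|dirty>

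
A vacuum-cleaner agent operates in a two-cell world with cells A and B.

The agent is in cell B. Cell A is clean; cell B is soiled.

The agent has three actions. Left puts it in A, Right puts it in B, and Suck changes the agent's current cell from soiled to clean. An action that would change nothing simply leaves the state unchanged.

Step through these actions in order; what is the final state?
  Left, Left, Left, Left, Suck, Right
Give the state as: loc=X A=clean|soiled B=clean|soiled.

1. Left → loc=A A=clean B=soiled
2. Left → loc=A A=clean B=soiled
3. Left → loc=A A=clean B=soiled
4. Left → loc=A A=clean B=soiled
5. Suck → loc=A A=clean B=soiled
6. Right → loc=B A=clean B=soiled

loc=B A=clean B=soiled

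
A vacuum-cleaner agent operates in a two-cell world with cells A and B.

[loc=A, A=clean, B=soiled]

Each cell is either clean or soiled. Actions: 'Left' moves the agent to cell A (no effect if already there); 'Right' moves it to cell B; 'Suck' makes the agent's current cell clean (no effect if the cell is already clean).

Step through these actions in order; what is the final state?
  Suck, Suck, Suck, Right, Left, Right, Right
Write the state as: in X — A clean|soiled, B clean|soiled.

Suck (#1): in A — A clean, B soiled
Suck (#2): in A — A clean, B soiled
Suck (#3): in A — A clean, B soiled
Right (#4): in B — A clean, B soiled
Left (#5): in A — A clean, B soiled
Right (#6): in B — A clean, B soiled
Right (#7): in B — A clean, B soiled

in B — A clean, B soiled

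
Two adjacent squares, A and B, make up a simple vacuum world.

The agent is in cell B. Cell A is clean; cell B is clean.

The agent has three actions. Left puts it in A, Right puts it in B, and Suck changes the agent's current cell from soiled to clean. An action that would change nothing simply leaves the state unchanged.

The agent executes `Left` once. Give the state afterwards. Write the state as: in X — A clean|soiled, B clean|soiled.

start: in B — A clean, B clean
Left (#1): in A — A clean, B clean

in A — A clean, B clean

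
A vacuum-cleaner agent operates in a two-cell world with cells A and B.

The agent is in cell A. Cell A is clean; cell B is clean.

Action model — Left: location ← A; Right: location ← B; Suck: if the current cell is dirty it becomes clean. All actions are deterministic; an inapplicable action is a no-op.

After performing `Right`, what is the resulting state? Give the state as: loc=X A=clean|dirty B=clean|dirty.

start: loc=A A=clean B=clean
t=1 Right ⇒ loc=B A=clean B=clean

loc=B A=clean B=clean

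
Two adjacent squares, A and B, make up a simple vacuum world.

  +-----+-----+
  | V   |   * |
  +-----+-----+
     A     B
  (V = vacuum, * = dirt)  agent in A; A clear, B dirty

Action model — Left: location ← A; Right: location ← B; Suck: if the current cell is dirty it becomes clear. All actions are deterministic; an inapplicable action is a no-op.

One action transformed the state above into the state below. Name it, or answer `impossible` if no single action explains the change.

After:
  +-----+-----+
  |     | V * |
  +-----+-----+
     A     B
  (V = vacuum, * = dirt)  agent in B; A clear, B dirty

Right

try  Left: (A; A:clear, B:dirty)
try Right: (B; A:clear, B:dirty)  ← match
try  Suck: (A; A:clear, B:dirty)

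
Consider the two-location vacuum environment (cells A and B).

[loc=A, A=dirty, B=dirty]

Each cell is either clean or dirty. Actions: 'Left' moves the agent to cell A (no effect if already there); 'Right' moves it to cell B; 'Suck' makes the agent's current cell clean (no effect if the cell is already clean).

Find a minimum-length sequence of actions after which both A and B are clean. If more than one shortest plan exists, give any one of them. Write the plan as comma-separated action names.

Suck, Right, Suck

Suck (#1): <A|clean|dirty>
Right (#2): <B|clean|dirty>
Suck (#3): <B|clean|clean>
min 3: Suck A + move + Suck B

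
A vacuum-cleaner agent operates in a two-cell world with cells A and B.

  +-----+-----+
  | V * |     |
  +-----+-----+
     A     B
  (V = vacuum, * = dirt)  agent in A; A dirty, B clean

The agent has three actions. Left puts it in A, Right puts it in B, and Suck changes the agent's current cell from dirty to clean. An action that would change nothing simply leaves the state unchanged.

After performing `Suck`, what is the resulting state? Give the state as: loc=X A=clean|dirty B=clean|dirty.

loc=A A=clean B=clean

start: loc=A A=dirty B=clean
t=1 Suck ⇒ loc=A A=clean B=clean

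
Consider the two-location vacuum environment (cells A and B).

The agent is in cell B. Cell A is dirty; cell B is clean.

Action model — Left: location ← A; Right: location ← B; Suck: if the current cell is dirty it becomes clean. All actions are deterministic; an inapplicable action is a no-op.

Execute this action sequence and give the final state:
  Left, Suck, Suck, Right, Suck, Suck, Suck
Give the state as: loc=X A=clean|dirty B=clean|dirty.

1) do Left; now loc=A A=dirty B=clean
2) do Suck; now loc=A A=clean B=clean
3) do Suck; now loc=A A=clean B=clean
4) do Right; now loc=B A=clean B=clean
5) do Suck; now loc=B A=clean B=clean
6) do Suck; now loc=B A=clean B=clean
7) do Suck; now loc=B A=clean B=clean

loc=B A=clean B=clean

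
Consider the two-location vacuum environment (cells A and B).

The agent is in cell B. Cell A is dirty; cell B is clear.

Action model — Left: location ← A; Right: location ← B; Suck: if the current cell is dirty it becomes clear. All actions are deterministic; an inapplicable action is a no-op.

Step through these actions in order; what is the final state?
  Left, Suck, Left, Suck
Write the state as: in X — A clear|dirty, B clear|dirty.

step 1/4 (Left): in A — A dirty, B clear
step 2/4 (Suck): in A — A clear, B clear
step 3/4 (Left): in A — A clear, B clear
step 4/4 (Suck): in A — A clear, B clear

in A — A clear, B clear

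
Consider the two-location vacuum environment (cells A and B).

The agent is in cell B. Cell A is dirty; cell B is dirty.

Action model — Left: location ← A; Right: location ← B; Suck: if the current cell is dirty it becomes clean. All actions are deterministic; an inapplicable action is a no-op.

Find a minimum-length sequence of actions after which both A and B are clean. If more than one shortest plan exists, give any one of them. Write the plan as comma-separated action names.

t=1 Suck ⇒ <B|dirty|clean>
t=2 Left ⇒ <A|dirty|clean>
t=3 Suck ⇒ <A|clean|clean>
min 3: Suck B + move + Suck A

Suck, Left, Suck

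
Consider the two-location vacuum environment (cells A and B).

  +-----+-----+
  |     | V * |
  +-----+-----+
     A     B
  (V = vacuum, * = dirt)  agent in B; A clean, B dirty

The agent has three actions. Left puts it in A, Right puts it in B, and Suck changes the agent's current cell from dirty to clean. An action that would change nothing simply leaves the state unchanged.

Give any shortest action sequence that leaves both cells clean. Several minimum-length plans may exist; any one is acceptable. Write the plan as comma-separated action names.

Suck

[1] after Suck: loc=B A=clean B=clean
min 1: B is dirty, one Suck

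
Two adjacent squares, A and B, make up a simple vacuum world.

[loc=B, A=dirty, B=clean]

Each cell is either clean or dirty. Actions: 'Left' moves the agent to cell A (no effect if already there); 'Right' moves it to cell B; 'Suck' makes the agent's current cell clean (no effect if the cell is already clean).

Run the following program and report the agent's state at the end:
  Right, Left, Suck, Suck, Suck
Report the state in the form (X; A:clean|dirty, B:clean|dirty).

(A; A:clean, B:clean)

1) do Right; now (B; A:dirty, B:clean)
2) do Left; now (A; A:dirty, B:clean)
3) do Suck; now (A; A:clean, B:clean)
4) do Suck; now (A; A:clean, B:clean)
5) do Suck; now (A; A:clean, B:clean)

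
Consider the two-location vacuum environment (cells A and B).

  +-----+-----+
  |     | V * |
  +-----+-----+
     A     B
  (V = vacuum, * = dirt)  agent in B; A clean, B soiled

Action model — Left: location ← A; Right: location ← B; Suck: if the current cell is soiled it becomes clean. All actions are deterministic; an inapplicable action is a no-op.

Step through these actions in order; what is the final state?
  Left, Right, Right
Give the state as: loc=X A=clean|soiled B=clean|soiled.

loc=B A=clean B=soiled

step 1/3 (Left): loc=A A=clean B=soiled
step 2/3 (Right): loc=B A=clean B=soiled
step 3/3 (Right): loc=B A=clean B=soiled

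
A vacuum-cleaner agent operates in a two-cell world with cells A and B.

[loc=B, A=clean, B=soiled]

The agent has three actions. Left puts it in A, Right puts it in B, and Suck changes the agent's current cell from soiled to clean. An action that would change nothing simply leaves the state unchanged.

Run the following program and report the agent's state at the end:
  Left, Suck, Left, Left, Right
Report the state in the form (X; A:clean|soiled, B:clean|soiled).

Left (#1): (A; A:clean, B:soiled)
Suck (#2): (A; A:clean, B:soiled)
Left (#3): (A; A:clean, B:soiled)
Left (#4): (A; A:clean, B:soiled)
Right (#5): (B; A:clean, B:soiled)

(B; A:clean, B:soiled)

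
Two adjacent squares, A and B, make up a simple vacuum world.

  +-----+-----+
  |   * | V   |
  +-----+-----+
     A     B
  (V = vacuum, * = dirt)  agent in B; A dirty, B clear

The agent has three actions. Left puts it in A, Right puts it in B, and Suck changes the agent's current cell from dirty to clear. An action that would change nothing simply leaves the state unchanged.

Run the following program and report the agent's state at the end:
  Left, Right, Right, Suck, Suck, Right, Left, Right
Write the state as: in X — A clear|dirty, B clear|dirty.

in B — A dirty, B clear

1) do Left; now in A — A dirty, B clear
2) do Right; now in B — A dirty, B clear
3) do Right; now in B — A dirty, B clear
4) do Suck; now in B — A dirty, B clear
5) do Suck; now in B — A dirty, B clear
6) do Right; now in B — A dirty, B clear
7) do Left; now in A — A dirty, B clear
8) do Right; now in B — A dirty, B clear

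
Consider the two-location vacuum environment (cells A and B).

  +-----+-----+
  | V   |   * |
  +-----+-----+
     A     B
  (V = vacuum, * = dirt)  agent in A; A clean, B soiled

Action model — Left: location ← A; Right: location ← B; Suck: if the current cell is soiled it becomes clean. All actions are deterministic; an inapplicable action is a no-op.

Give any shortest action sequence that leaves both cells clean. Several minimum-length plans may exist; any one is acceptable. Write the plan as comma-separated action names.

step 1/2 (Right): (B; A:clean, B:soiled)
step 2/2 (Suck): (B; A:clean, B:clean)
min 2: go B then Suck

Right, Suck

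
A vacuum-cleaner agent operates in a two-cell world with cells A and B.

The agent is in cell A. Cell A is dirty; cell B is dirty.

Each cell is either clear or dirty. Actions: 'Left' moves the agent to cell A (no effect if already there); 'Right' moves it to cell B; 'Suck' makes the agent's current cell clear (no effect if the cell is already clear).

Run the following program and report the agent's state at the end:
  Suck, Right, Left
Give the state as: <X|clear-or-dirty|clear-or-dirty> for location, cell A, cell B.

<A|clear|dirty>

Suck (#1): <A|clear|dirty>
Right (#2): <B|clear|dirty>
Left (#3): <A|clear|dirty>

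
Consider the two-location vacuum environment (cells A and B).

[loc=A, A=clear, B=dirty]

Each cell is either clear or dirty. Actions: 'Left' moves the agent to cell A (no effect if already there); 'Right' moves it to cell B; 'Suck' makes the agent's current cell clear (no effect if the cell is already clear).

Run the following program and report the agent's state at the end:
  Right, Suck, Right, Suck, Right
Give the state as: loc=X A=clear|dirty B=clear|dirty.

Right (#1): loc=B A=clear B=dirty
Suck (#2): loc=B A=clear B=clear
Right (#3): loc=B A=clear B=clear
Suck (#4): loc=B A=clear B=clear
Right (#5): loc=B A=clear B=clear

loc=B A=clear B=clear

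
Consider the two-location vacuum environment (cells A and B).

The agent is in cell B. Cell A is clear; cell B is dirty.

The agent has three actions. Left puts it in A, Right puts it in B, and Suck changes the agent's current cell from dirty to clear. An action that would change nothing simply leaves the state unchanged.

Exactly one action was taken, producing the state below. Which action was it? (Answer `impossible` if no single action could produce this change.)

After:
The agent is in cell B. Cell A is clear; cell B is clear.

Suck

try  Left: <A|clear|dirty>
try Right: <B|clear|dirty>
try  Suck: <B|clear|clear>  ← match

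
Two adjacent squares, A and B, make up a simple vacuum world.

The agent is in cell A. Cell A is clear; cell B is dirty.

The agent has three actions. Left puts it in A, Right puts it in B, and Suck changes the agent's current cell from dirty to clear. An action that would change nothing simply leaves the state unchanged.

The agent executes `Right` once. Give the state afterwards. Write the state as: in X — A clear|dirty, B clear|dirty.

start: in A — A clear, B dirty
t=1 Right ⇒ in B — A clear, B dirty

in B — A clear, B dirty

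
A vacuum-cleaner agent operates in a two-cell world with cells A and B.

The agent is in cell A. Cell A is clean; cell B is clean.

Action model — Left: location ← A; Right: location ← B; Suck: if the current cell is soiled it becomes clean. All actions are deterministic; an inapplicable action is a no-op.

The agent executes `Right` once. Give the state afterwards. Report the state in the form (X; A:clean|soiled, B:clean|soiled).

start: (A; A:clean, B:clean)
t=1 Right ⇒ (B; A:clean, B:clean)

(B; A:clean, B:clean)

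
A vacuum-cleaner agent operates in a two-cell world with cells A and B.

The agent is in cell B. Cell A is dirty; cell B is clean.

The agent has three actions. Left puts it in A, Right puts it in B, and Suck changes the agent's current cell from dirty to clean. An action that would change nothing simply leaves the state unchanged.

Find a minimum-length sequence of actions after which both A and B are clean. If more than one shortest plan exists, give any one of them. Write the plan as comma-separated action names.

[1] after Left: (A; A:dirty, B:clean)
[2] after Suck: (A; A:clean, B:clean)
min 2: go A then Suck

Left, Suck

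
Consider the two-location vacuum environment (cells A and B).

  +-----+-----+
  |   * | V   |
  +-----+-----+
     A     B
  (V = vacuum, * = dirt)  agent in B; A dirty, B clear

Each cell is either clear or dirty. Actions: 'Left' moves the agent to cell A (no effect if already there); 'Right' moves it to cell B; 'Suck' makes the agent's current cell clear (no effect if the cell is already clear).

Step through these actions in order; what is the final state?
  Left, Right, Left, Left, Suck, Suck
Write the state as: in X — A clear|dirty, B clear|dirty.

[1] after Left: in A — A dirty, B clear
[2] after Right: in B — A dirty, B clear
[3] after Left: in A — A dirty, B clear
[4] after Left: in A — A dirty, B clear
[5] after Suck: in A — A clear, B clear
[6] after Suck: in A — A clear, B clear

in A — A clear, B clear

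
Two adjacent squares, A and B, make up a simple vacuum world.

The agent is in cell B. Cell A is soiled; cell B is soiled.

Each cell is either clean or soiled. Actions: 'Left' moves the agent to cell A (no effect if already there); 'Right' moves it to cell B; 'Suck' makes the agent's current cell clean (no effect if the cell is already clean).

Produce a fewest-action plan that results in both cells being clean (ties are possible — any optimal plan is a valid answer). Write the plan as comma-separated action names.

Suck (#1): loc=B A=soiled B=clean
Left (#2): loc=A A=soiled B=clean
Suck (#3): loc=A A=clean B=clean
min 3: Suck B + move + Suck A

Suck, Left, Suck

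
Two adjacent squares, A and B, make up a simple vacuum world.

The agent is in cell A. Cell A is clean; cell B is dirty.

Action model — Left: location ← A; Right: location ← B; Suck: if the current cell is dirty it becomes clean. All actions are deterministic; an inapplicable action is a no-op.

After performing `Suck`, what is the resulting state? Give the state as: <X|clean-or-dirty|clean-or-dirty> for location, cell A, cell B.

<A|clean|dirty>

start: <A|clean|dirty>
[1] after Suck: <A|clean|dirty>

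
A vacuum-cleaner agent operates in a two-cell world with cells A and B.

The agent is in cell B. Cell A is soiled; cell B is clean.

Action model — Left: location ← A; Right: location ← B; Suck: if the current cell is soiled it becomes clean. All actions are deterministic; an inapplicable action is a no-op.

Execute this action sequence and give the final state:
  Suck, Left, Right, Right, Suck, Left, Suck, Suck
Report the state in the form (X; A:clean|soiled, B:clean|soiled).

[1] after Suck: (B; A:soiled, B:clean)
[2] after Left: (A; A:soiled, B:clean)
[3] after Right: (B; A:soiled, B:clean)
[4] after Right: (B; A:soiled, B:clean)
[5] after Suck: (B; A:soiled, B:clean)
[6] after Left: (A; A:soiled, B:clean)
[7] after Suck: (A; A:clean, B:clean)
[8] after Suck: (A; A:clean, B:clean)

(A; A:clean, B:clean)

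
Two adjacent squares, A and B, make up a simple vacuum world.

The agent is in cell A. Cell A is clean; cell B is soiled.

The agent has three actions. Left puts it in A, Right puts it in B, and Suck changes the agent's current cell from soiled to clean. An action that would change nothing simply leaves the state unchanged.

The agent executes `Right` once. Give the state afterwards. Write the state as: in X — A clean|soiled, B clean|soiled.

start: in A — A clean, B soiled
step 1/1 (Right): in B — A clean, B soiled

in B — A clean, B soiled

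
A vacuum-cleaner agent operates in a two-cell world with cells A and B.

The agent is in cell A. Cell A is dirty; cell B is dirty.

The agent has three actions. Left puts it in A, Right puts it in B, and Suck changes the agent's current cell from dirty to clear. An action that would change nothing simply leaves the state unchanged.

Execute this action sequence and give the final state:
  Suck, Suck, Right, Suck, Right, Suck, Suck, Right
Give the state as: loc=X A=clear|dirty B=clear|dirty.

step 1/8 (Suck): loc=A A=clear B=dirty
step 2/8 (Suck): loc=A A=clear B=dirty
step 3/8 (Right): loc=B A=clear B=dirty
step 4/8 (Suck): loc=B A=clear B=clear
step 5/8 (Right): loc=B A=clear B=clear
step 6/8 (Suck): loc=B A=clear B=clear
step 7/8 (Suck): loc=B A=clear B=clear
step 8/8 (Right): loc=B A=clear B=clear

loc=B A=clear B=clear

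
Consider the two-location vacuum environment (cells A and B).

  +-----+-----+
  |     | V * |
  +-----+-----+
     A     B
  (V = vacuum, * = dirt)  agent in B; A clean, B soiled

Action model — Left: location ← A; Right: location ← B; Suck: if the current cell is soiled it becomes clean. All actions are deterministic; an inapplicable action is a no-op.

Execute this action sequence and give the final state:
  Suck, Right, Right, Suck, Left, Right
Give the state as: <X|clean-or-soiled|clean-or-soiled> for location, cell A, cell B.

<B|clean|clean>

[1] after Suck: <B|clean|clean>
[2] after Right: <B|clean|clean>
[3] after Right: <B|clean|clean>
[4] after Suck: <B|clean|clean>
[5] after Left: <A|clean|clean>
[6] after Right: <B|clean|clean>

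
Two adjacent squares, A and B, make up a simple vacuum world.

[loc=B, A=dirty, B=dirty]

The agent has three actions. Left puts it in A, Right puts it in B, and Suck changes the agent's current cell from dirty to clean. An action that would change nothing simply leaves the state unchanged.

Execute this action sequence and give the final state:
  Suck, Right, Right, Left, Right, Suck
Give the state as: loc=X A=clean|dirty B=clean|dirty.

loc=B A=dirty B=clean

Suck (#1): loc=B A=dirty B=clean
Right (#2): loc=B A=dirty B=clean
Right (#3): loc=B A=dirty B=clean
Left (#4): loc=A A=dirty B=clean
Right (#5): loc=B A=dirty B=clean
Suck (#6): loc=B A=dirty B=clean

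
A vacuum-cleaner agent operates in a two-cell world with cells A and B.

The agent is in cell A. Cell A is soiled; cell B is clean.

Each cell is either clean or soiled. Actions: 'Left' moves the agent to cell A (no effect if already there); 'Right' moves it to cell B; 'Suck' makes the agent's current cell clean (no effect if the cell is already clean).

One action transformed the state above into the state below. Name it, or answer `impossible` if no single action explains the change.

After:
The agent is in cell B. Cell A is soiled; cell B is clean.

Right

try  Left: (A; A:soiled, B:clean)
try Right: (B; A:soiled, B:clean)  ← match
try  Suck: (A; A:clean, B:clean)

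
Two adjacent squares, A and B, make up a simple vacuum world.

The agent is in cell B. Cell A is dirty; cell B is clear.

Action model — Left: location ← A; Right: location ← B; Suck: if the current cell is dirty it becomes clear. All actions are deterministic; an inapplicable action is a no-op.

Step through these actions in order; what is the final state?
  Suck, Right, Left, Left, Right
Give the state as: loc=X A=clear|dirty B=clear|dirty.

loc=B A=dirty B=clear

Suck (#1): loc=B A=dirty B=clear
Right (#2): loc=B A=dirty B=clear
Left (#3): loc=A A=dirty B=clear
Left (#4): loc=A A=dirty B=clear
Right (#5): loc=B A=dirty B=clear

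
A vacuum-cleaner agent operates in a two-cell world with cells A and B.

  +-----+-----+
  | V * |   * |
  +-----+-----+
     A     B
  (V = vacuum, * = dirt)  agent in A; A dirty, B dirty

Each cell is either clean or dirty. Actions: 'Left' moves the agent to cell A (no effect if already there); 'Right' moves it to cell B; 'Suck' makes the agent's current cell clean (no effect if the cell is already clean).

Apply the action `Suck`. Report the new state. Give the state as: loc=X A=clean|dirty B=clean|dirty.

start: loc=A A=dirty B=dirty
step 1/1 (Suck): loc=A A=clean B=dirty

loc=A A=clean B=dirty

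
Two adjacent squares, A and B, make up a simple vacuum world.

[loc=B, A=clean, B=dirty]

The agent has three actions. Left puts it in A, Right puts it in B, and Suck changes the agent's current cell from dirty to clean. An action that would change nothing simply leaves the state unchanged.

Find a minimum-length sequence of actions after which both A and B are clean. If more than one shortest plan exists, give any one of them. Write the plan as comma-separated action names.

Suck

t=1 Suck ⇒ in B — A clean, B clean
min 1: B is dirty, one Suck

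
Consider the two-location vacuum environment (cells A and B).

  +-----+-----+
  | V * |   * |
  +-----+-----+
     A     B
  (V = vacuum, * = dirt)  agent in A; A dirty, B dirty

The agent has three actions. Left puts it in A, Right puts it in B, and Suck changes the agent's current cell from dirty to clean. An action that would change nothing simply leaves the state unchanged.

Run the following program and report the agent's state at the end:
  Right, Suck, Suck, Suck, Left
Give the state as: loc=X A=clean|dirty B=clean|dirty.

loc=A A=dirty B=clean

Right (#1): loc=B A=dirty B=dirty
Suck (#2): loc=B A=dirty B=clean
Suck (#3): loc=B A=dirty B=clean
Suck (#4): loc=B A=dirty B=clean
Left (#5): loc=A A=dirty B=clean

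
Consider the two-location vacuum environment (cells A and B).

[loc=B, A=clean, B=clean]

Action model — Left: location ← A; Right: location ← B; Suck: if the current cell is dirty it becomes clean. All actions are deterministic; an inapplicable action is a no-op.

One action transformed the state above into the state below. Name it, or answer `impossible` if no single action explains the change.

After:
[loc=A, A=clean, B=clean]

Left

try  Left: loc=A A=clean B=clean  ← match
try Right: loc=B A=clean B=clean
try  Suck: loc=B A=clean B=clean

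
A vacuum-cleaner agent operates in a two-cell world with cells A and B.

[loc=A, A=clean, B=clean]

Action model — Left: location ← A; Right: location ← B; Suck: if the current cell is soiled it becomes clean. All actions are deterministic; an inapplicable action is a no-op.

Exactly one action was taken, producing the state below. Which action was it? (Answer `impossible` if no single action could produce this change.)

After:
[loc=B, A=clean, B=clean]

Right

try  Left: <A|clean|clean>
try Right: <B|clean|clean>  ← match
try  Suck: <A|clean|clean>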